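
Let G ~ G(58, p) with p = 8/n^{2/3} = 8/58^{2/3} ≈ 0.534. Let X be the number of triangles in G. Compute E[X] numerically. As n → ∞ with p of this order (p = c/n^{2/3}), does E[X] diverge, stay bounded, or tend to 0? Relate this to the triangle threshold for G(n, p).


Number of potential triangles: C(58, 3) = 30856.
Each occurs with probability p³ ≈ (0.534)³ ≈ 1.52200e-01.
By linearity: E[X] = C(58, 3)·p³ ≈ 30856 · 1.52200e-01 ≈ 4696.276.
Since α = 2/3 < 1, p = c/n^{2/3} ≫ 1/n is above the triangle threshold p ~ 1/n. Asymptotically E[X] ~ (c³/6)·n^{3(1−α)} = (8³/6)·n^{1} → ∞; triangles are abundant w.h.p.

E[X] ≈ 4696.276; in regime p = Θ(1/n^{2/3}) E[X] diverges (above the triangle threshold p ~ 1/n).


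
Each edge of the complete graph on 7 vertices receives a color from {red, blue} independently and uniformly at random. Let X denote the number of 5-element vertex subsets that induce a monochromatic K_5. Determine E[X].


Let X = Σ_S X_S over the C(7, 5) = 21 subsets S of size 5, where X_S = 1 if the K_5 on S is monochromatic.
For a fixed S, the K_5 on S has C(5, 2) = 10 edges. P[all 10 edges red] = (1/2)^10, and likewise for blue, so P[monochromatic] = 2·(1/2)^10 = 2^{1 − 10} = 1/512.
Summing: E[X] = C(7, 5) · 2^{1 − 10} = 21 · 1/512 = 21/512.
Numerically: E[X] ≈ 0.041.

E[X] = C(7,5)·2^(1−C(5,2)) = 21/512 ≈ 0.041.


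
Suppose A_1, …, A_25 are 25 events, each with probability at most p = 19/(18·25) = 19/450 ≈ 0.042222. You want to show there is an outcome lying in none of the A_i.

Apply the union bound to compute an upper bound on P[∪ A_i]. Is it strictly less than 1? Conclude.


Union bound: P[∪_{i=1}^{25} A_i] ≤ Σ_i P[A_i] ≤ 25·p = 25·(19/450) = 19/18.
Numerically: 19/18 ≈ 1.055556.
Is 19/18 < 1? NO.
Since the bound 19/18 is ≥ 1, the union bound is uninformative here; it does NOT by itself certify existence.

25·p = 19/18 ≈ 1.055556; existence NOT certified by the union bound.


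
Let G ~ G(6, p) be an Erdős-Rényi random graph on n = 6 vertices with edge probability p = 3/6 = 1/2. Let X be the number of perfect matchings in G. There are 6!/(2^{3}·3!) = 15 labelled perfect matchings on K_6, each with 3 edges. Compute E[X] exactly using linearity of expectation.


K_6 has 6!/(2^{3}·3!) = 15 labelled perfect matchings.
For each such perfect matching H, let X_H = 1 if all 3 edges of H are present in G. Then P[X_H = 1] = p^{3} = (1/2)^{3} = 1/8.
Summing the indicators: E[X] = Σ_H E[X_H] = 15 · p^{3} = 15 · 1/8 = 15/8.
Numerically: E[X] ≈ 1.875.

E[X] = 15 · (1/2)^{3} = 15/8 ≈ 1.875.


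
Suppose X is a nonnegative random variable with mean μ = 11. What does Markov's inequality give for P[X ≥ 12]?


μ = E[X] = 11, a = 12.
Markov: P[X ≥ 12] ≤ μ/a = (11)/12 = 11/12.
Numerically: ≈ 0.917.
(Since a = 12 > μ = 11.000, the bound 11/12 is < 1 and informative.)

P[X ≥ 12] ≤ 11/12 ≈ 0.917.


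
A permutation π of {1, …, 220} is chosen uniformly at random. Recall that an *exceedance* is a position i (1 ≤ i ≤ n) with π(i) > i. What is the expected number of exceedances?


Write X = Σ_{i=1}^{220} X_i, where X_i = 1_{π(i) > i}.
For each fixed i, π(i) is uniform over {1, …, 220} (marginal of a uniform permutation), so P[π(i) > i] = (n − i)/n. Summing: Σ_{i=1}^{220} (n − i)/n = (0 + 1 + … + 219)/220 = 220(220 − 1)/(2·220) = (220 − 1)/2.
Hence E[X] = Σ_{i=1}^{220} (220 − i)/220 = 219/2 ≈ 109.500.

E[X] = 219/2 = 109.500.


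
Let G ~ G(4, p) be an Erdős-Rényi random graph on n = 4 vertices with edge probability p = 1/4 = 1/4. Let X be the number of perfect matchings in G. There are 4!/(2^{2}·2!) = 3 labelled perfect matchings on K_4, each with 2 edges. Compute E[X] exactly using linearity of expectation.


K_4 has 4!/(2^{2}·2!) = 3 labelled perfect matchings.
For each such perfect matching H, let X_H = 1 if all 2 edges of H are present in G. Then P[X_H = 1] = p^{2} = (1/4)^{2} = 1/16.
By linearity: E[X] = Σ_H E[X_H] = 3 · p^{2} = 3 · 1/16 = 3/16.
Numerically: E[X] ≈ 0.1875.

E[X] = 3 · (1/4)^{2} = 3/16 ≈ 0.1875.


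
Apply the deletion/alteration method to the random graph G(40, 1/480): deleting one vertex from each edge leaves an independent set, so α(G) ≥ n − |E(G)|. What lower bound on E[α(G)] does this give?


E[|E(G)|] = C(40, 2)·p = 780 · (1/480) = 13/8.
E[α(G)] ≥ n − E[|E(G)|] = 40 − 13/8 = 307/8.
Numerically: ≈ 38.37500.
(This is only a lower bound; the true E[α(G)] may be larger.)

E[α(G)] ≥ 307/8 ≈ 38.37500.


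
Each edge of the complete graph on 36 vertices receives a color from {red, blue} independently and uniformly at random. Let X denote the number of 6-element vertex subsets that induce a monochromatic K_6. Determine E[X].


Let X = Σ_S X_S over the C(36, 6) = 1947792 subsets S of size 6, where X_S = 1 if the K_6 on S is monochromatic.
For a fixed S, the K_6 on S has C(6, 2) = 15 edges. P[all 15 edges red] = (1/2)^15, and likewise for blue, so P[monochromatic] = 2·(1/2)^15 = 2^{1 − 15} = 1/16384.
By linearity of expectation: E[X] = C(36, 6) · 2^{1 − 15} = 1947792 · 1/16384 = 121737/1024.
Numerically: E[X] ≈ 118.883789.

E[X] = C(36,6)·2^(1−C(6,2)) = 121737/1024 ≈ 118.883789.


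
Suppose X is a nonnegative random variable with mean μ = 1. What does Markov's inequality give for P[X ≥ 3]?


μ = E[X] = 1, a = 3.
Markov: P[X ≥ 3] ≤ μ/a = (1)/3 = 1/3.
Numerically: ≈ 0.33333.
(Since a = 3 > μ = 1.00000, the bound 1/3 is < 1 and informative.)

P[X ≥ 3] ≤ 1/3 ≈ 0.33333.


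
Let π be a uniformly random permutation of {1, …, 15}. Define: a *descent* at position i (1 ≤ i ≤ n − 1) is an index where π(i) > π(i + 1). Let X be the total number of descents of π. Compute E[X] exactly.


Write X = Σ X_I over i = 1, …, 14, with X_I the indicator of one descent.
There are 14 indicators.
For each fixed i, the pair (π(i), π(i+1)) is a uniformly random ordered pair of distinct values from {1, …, 15}; by symmetry P[π(i) > π(i+1)] = 1/2.
By linearity: E[X] = 14 · (1/2) = (15 − 1) · (1/2) = 7 ≈ 7.0000.

E[X] = 7 = 7.0000.


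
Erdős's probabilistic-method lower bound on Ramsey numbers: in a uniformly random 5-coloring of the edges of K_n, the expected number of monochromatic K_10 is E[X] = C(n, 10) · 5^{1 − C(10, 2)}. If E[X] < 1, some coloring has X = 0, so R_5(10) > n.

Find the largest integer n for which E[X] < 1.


We need C(n, 10) · 5^{1 − 45} < 1, i.e. C(n, 10) < 5^{45 − 1} = 5684341886080801486968994140625.
Check values of n near the boundary:
  n = 5389: C(5389, 10) = 5645340767466558997768874792926; 5645340767466558997768874792926 < 5684341886080801486968994140625? YES
  n = 5390: C(5390, 10) = 5655833965919099070255434039753; 5655833965919099070255434039753 < 5684341886080801486968994140625? YES
  n = 5391: C(5391, 10) = 5666344714787188828795213697883; 5666344714787188828795213697883 < 5684341886080801486968994140625? YES
  n = 5392: C(5392, 10) = 5676873040158402483252283957448; 5676873040158402483252283957448 < 5684341886080801486968994140625? YES
  n = 5393: C(5393, 10) = 5687418968154238267170642278008; 5687418968154238267170642278008 < 5684341886080801486968994140625? NO
  n = 5394: C(5394, 10) = 5697982524930156243149785372878; 5697982524930156243149785372878 < 5684341886080801486968994140625? NO
  n = 5395: C(5395, 10) = 5708563736675616143322765475706; 5708563736675616143322765475706 < 5684341886080801486968994140625? NO
The largest n with C(n, 10) < 5684341886080801486968994140625 is n = 5392 (where E[X] = 5676873040158402483252283957448/5684341886080801486968994140625 ≈ 0.99869). Hence R_5(10) > 5392, i.e. R_5(10) ≥ 5393.

Largest n = 5392; hence R_5(10) > 5392.


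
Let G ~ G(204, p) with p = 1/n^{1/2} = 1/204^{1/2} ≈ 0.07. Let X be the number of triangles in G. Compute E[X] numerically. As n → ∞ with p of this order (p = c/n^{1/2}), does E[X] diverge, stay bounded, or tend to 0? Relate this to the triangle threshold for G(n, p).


Number of potential triangles: C(204, 3) = 1394204.
Each occurs with probability p³ ≈ (0.07)³ ≈ 3.43206e-04.
By linearity: E[X] = C(204, 3)·p³ ≈ 1394204 · 3.43206e-04 ≈ 478.499.
Since α = 1/2 < 1, p = c/n^{1/2} ≫ 1/n is above the triangle threshold p ~ 1/n. Asymptotically E[X] ~ (c³/6)·n^{3(1−α)} = (1³/6)·n^{1.5} → ∞; triangles are abundant w.h.p.

E[X] ≈ 478.499; in regime p = Θ(1/n^{1/2}) E[X] diverges (above the triangle threshold p ~ 1/n).


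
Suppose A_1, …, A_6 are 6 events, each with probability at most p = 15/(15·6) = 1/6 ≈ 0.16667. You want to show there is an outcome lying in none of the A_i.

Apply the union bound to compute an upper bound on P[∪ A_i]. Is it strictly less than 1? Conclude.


Union bound: P[∪_{i=1}^{6} A_i] ≤ Σ_i P[A_i] ≤ 6·p = 6·(1/6) = 1.
Numerically: 1 ≈ 1.00000.
Is 1 < 1? NO.
Since the bound 1 is ≥ 1, the union bound is uninformative here; it does NOT by itself certify existence.

6·p = 1 ≈ 1.00000; existence NOT certified by the union bound.


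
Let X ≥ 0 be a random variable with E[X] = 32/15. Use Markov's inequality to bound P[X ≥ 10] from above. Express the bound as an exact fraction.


μ = E[X] = 32/15, a = 10.
Markov: P[X ≥ 10] ≤ μ/a = (32/15)/10 = 16/75.
Numerically: ≈ 0.213.
(Since a = 10 > μ = 2.133, the bound 16/75 is < 1 and informative.)

P[X ≥ 10] ≤ 16/75 ≈ 0.213.


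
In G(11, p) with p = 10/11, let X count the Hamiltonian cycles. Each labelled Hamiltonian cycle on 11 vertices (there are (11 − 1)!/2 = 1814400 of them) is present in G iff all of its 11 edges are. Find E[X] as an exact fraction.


K_11 has (11 − 1)!/2 = 1814400 labelled Hamiltonian cycles.
For each such Hamiltonian cycle H, let X_H = 1 if all 11 edges of H are present in G. Then P[X_H = 1] = p^{11} = (10/11)^{11} = 100000000000/285311670611.
Summing the indicators: E[X] = Σ_H E[X_H] = 1814400 · p^{11} = 1814400 · 100000000000/285311670611 = 181440000000000000/285311670611.
Numerically: E[X] ≈ 6.3594e+05.

E[X] = 1814400 · (10/11)^{11} = 181440000000000000/285311670611 ≈ 6.3594e+05.


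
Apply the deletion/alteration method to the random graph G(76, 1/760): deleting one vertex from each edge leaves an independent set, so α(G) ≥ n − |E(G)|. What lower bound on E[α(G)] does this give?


E[|E(G)|] = C(76, 2)·p = 2850 · (1/760) = 15/4.
E[α(G)] ≥ n − E[|E(G)|] = 76 − 15/4 = 289/4.
Numerically: ≈ 72.250000.
(This is only a lower bound; the true E[α(G)] may be larger.)

E[α(G)] ≥ 289/4 ≈ 72.250000.


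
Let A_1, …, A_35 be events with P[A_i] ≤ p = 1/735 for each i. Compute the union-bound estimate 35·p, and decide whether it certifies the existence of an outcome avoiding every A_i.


Union bound: P[∪_{i=1}^{35} A_i] ≤ Σ_i P[A_i] ≤ 35·p = 35·(1/735) = 1/21.
Numerically: 1/21 ≈ 0.048.
Is 1/21 < 1? YES.
Since P[∪ A_i] ≤ 1/21 < 1, the complement has P[∩ A_i^c] ≥ 1 − 1/21 = 20/21 > 0, so some outcome avoids every A_i.

35·p = 1/21 ≈ 0.048; existence CERTIFIED by the union bound.


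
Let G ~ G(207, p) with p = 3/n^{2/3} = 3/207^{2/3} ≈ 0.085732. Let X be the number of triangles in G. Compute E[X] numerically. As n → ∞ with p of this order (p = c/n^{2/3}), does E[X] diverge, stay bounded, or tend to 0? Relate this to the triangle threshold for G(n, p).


Number of potential triangles: C(207, 3) = 1456935.
Each occurs with probability p³ ≈ (0.085732)³ ≈ 6.3011972e-04.
By linearity: E[X] = C(207, 3)·p³ ≈ 1456935 · 6.3011972e-04 ≈ 918.04348.
Since α = 2/3 < 1, p = c/n^{2/3} ≫ 1/n is above the triangle threshold p ~ 1/n. Asymptotically E[X] ~ (c³/6)·n^{3(1−α)} = (3³/6)·n^{1} → ∞; triangles are abundant w.h.p.

E[X] ≈ 918.04348; in regime p = Θ(1/n^{2/3}) E[X] diverges (above the triangle threshold p ~ 1/n).


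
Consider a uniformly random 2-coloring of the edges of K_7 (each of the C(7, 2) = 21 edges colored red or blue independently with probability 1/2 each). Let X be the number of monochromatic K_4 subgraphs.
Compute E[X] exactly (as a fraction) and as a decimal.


Let X = Σ_S X_S over the C(7, 4) = 35 subsets S of size 4, where X_S = 1 if the K_4 on S is monochromatic.
For a fixed S, the K_4 on S has C(4, 2) = 6 edges. P[all 6 edges red] = (1/2)^6, and likewise for blue, so P[monochromatic] = 2·(1/2)^6 = 2^{1 − 6} = 1/32.
Summing: E[X] = C(7, 4) · 2^{1 − 6} = 35 · 1/32 = 35/32.
Numerically: E[X] ≈ 1.094.

E[X] = C(7,4)·2^(1−C(4,2)) = 35/32 ≈ 1.094.


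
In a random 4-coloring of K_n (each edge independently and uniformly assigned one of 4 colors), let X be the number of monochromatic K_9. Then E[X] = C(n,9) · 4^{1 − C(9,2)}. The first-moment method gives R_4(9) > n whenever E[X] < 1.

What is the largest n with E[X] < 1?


We need C(n, 9) · 4^{1 − 36} < 1, i.e. C(n, 9) < 4^{36 − 1} = 1180591620717411303424.
Check values of n near the boundary:
  n = 910: C(910, 9) = 1133378248346922788210; 1133378248346922788210 < 1180591620717411303424? YES
  n = 911: C(911, 9) = 1144686900492291197405; 1144686900492291197405 < 1180591620717411303424? YES
  n = 912: C(912, 9) = 1156095740032081475120; 1156095740032081475120 < 1180591620717411303424? YES
  n = 913: C(913, 9) = 1167605542753639808390; 1167605542753639808390 < 1180591620717411303424? YES
  n = 914: C(914, 9) = 1179217089587653905932; 1179217089587653905932 < 1180591620717411303424? YES
  n = 915: C(915, 9) = 1190931166636537885130; 1190931166636537885130 < 1180591620717411303424? NO
  n = 916: C(916, 9) = 1202748565202942340440; 1202748565202942340440 < 1180591620717411303424? NO
  n = 917: C(917, 9) = 1214670081818390006810; 1214670081818390006810 < 1180591620717411303424? NO
The largest n with C(n, 9) < 1180591620717411303424 is n = 914 (where E[X] = 294804272396913476483/295147905179352825856 ≈ 0.99884). Hence R_4(9) > 914, i.e. R_4(9) ≥ 915.

Largest n = 914; hence R_4(9) > 914.


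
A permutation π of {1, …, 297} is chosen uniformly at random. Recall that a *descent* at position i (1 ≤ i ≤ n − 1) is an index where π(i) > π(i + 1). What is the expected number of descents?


Write X = Σ X_I over i = 1, …, 296, with X_I the indicator of one descent.
There are 296 indicators.
For each fixed i, the pair (π(i), π(i+1)) is a uniformly random ordered pair of distinct values from {1, …, 297}; by symmetry P[π(i) > π(i+1)] = 1/2.
By linearity: E[X] = 296 · (1/2) = (297 − 1) · (1/2) = 148 ≈ 148.000.

E[X] = 148 = 148.000.


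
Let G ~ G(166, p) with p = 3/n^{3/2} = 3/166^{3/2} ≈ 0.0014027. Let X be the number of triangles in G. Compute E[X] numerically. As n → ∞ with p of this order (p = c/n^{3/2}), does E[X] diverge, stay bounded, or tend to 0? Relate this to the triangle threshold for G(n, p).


Number of potential triangles: C(166, 3) = 748660.
Each occurs with probability p³ ≈ (0.0014027)³ ≈ 2.7597985e-09.
By linearity: E[X] = C(166, 3)·p³ ≈ 748660 · 2.7597985e-09 ≈ 0.00207.
Since α = 3/2 > 1, p = c/n^{3/2} = o(1/n) is below the triangle threshold p ~ 1/n. Asymptotically E[X] ~ (c³/6)·n^{3(1−α)} = (3³/6)·n^{-1.5} → 0, so by Markov's inequality G has no triangles w.h.p.

E[X] ≈ 0.00207; in regime p = Θ(1/n^{3/2}) E[X] tends to 0 (below the triangle threshold p ~ 1/n).


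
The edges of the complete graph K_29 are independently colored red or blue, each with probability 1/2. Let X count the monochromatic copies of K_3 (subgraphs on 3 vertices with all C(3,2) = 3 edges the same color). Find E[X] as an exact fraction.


Let X = Σ_S X_S over the C(29, 3) = 3654 subsets S of size 3, where X_S = 1 if the K_3 on S is monochromatic.
For a fixed S, the K_3 on S has C(3, 2) = 3 edges. P[all 3 edges red] = (1/2)^3, and likewise for blue, so P[monochromatic] = 2·(1/2)^3 = 2^{1 − 3} = 1/4.
Summing: E[X] = C(29, 3) · 2^{1 − 3} = 3654 · 1/4 = 1827/2.
Numerically: E[X] ≈ 913.50000.

E[X] = C(29,3)·2^(1−C(3,2)) = 1827/2 ≈ 913.50000.


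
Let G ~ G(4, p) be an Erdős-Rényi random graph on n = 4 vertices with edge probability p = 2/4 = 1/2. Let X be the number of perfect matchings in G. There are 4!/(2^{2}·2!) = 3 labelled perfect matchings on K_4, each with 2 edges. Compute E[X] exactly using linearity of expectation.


K_4 has 4!/(2^{2}·2!) = 3 labelled perfect matchings.
For each such perfect matching H, let X_H = 1 if all 2 edges of H are present in G. Then P[X_H = 1] = p^{2} = (1/2)^{2} = 1/4.
By linearity: E[X] = Σ_H E[X_H] = 3 · p^{2} = 3 · 1/4 = 3/4.
Numerically: E[X] ≈ 0.75.

E[X] = 3 · (1/2)^{2} = 3/4 ≈ 0.75.


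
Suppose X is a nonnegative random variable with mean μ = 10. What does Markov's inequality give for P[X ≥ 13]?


μ = E[X] = 10, a = 13.
Markov: P[X ≥ 13] ≤ μ/a = (10)/13 = 10/13.
Numerically: ≈ 0.769231.
(Since a = 13 > μ = 10.000000, the bound 10/13 is < 1 and informative.)

P[X ≥ 13] ≤ 10/13 ≈ 0.769231.


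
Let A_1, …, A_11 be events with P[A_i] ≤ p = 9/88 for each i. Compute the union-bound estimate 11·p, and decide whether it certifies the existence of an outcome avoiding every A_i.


Union bound: P[∪_{i=1}^{11} A_i] ≤ Σ_i P[A_i] ≤ 11·p = 11·(9/88) = 9/8.
Numerically: 9/8 ≈ 1.1250.
Is 9/8 < 1? NO.
Since the bound 9/8 is ≥ 1, the union bound is uninformative here; it does NOT by itself certify existence.

11·p = 9/8 ≈ 1.1250; existence NOT certified by the union bound.


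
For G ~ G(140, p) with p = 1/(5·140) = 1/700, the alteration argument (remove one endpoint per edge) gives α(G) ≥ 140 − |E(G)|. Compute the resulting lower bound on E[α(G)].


E[|E(G)|] = C(140, 2)·p = 9730 · (1/700) = 139/10.
E[α(G)] ≥ n − E[|E(G)|] = 140 − 139/10 = 1261/10.
Numerically: ≈ 126.1000.
(This is only a lower bound; the true E[α(G)] may be larger.)

E[α(G)] ≥ 1261/10 ≈ 126.1000.


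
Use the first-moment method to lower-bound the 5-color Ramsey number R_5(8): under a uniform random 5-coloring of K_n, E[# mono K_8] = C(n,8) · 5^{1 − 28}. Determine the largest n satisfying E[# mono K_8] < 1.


We need C(n, 8) · 5^{1 − 28} < 1, i.e. C(n, 8) < 5^{28 − 1} = 7450580596923828125.
Check values of n near the boundary:
  n = 862: C(862, 8) = 7317951015318931845; 7317951015318931845 < 7450580596923828125? YES
  n = 863: C(863, 8) = 7386423071602617757; 7386423071602617757 < 7450580596923828125? YES
  n = 864: C(864, 8) = 7455455062926006708; 7455455062926006708 < 7450580596923828125? NO
  n = 865: C(865, 8) = 7525050909487743060; 7525050909487743060 < 7450580596923828125? NO
The largest n with C(n, 8) < 7450580596923828125 is n = 863 (where E[X] = 7386423071602617757/7450580596923828125 ≈ 0.9913889). Hence R_5(8) > 863, i.e. R_5(8) ≥ 864.

Largest n = 863; hence R_5(8) > 863.


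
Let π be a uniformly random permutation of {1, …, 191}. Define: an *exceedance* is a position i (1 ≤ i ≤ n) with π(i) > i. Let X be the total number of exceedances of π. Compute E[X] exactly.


Write X = Σ_{i=1}^{191} X_i, where X_i = 1_{π(i) > i}.
For each fixed i, π(i) is uniform over {1, …, 191} (marginal of a uniform permutation), so P[π(i) > i] = (n − i)/n. Summing: Σ_{i=1}^{191} (n − i)/n = (0 + 1 + … + 190)/191 = 191(191 − 1)/(2·191) = (191 − 1)/2.
Hence E[X] = Σ_{i=1}^{191} (191 − i)/191 = 95 ≈ 95.000000.

E[X] = 95 = 95.000000.


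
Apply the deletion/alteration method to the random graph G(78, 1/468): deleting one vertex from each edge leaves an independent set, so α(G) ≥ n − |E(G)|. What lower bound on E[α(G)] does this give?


E[|E(G)|] = C(78, 2)·p = 3003 · (1/468) = 77/12.
E[α(G)] ≥ n − E[|E(G)|] = 78 − 77/12 = 859/12.
Numerically: ≈ 71.583333.
(This is only a lower bound; the true E[α(G)] may be larger.)

E[α(G)] ≥ 859/12 ≈ 71.583333.


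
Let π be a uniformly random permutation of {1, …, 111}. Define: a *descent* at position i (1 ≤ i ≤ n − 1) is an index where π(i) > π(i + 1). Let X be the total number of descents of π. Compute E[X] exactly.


Write X = Σ X_I over i = 1, …, 110, with X_I the indicator of one descent.
There are 110 indicators.
For each fixed i, the pair (π(i), π(i+1)) is a uniformly random ordered pair of distinct values from {1, …, 111}; by symmetry P[π(i) > π(i+1)] = 1/2.
By linearity: E[X] = 110 · (1/2) = (111 − 1) · (1/2) = 55 ≈ 55.000000.

E[X] = 55 = 55.000000.


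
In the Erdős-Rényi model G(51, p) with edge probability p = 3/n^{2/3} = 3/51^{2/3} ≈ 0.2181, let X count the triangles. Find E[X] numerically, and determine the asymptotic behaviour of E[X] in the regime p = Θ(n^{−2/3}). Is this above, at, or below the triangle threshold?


Number of potential triangles: C(51, 3) = 20825.
Each occurs with probability p³ ≈ (0.2181)³ ≈ 1.038062e-02.
By linearity: E[X] = C(51, 3)·p³ ≈ 20825 · 1.038062e-02 ≈ 216.1765.
Since α = 2/3 < 1, p = c/n^{2/3} ≫ 1/n is above the triangle threshold p ~ 1/n. Asymptotically E[X] ~ (c³/6)·n^{3(1−α)} = (3³/6)·n^{1} → ∞; triangles are abundant w.h.p.

E[X] ≈ 216.1765; in regime p = Θ(1/n^{2/3}) E[X] diverges (above the triangle threshold p ~ 1/n).


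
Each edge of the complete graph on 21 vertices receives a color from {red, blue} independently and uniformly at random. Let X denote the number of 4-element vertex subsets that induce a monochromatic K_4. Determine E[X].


Let X = Σ_S X_S over the C(21, 4) = 5985 subsets S of size 4, where X_S = 1 if the K_4 on S is monochromatic.
For a fixed S, the K_4 on S has C(4, 2) = 6 edges. P[all 6 edges red] = (1/2)^6, and likewise for blue, so P[monochromatic] = 2·(1/2)^6 = 2^{1 − 6} = 1/32.
By linearity: E[X] = C(21, 4) · 2^{1 − 6} = 5985 · 1/32 = 5985/32.
Numerically: E[X] ≈ 187.031250.

E[X] = C(21,4)·2^(1−C(4,2)) = 5985/32 ≈ 187.031250.


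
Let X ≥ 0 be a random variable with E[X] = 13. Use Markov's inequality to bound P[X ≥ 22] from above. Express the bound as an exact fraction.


μ = E[X] = 13, a = 22.
Markov: P[X ≥ 22] ≤ μ/a = (13)/22 = 13/22.
Numerically: ≈ 0.5909.
(Since a = 22 > μ = 13.0000, the bound 13/22 is < 1 and informative.)

P[X ≥ 22] ≤ 13/22 ≈ 0.5909.


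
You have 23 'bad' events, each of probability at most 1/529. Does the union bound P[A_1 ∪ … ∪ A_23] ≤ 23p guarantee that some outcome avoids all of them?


Union bound: P[∪_{i=1}^{23} A_i] ≤ Σ_i P[A_i] ≤ 23·p = 23·(1/529) = 1/23.
Numerically: 1/23 ≈ 0.043.
Is 1/23 < 1? YES.
Since P[∪ A_i] ≤ 1/23 < 1, the complement has P[∩ A_i^c] ≥ 1 − 1/23 = 22/23 > 0, so some outcome avoids every A_i.

23·p = 1/23 ≈ 0.043; existence CERTIFIED by the union bound.


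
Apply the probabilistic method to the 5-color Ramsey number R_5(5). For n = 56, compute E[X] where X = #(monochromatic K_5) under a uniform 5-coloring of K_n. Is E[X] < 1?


E[X] = C(56, 5) · 5^{1 − 10} = 3819816 · 5^{−9} = 3819816/1953125.
As a reduced fraction: E[X] = 3819816/1953125 ≈ 1.9557.
Is E[X] < 1? NO.
Since E[X] ≥ 1, the first-moment bound is inconclusive at n = 56; it does NOT by itself certify R_5(5) > 56.

E[X] = 3819816/1953125 ≈ 1.9557; E[X] ≥ 1; first-moment method inconclusive here.


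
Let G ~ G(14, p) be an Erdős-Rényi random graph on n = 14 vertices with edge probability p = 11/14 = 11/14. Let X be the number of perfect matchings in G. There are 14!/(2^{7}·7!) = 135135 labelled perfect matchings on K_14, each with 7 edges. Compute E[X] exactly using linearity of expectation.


K_14 has 14!/(2^{7}·7!) = 135135 labelled perfect matchings.
For each such perfect matching H, let X_H = 1 if all 7 edges of H are present in G. Then P[X_H = 1] = p^{7} = (11/14)^{7} = 19487171/105413504.
By linearity: E[X] = Σ_H E[X_H] = 135135 · p^{7} = 135135 · 19487171/105413504 = 376199836155/15059072.
Numerically: E[X] ≈ 2.5e+04.

E[X] = 135135 · (11/14)^{7} = 376199836155/15059072 ≈ 2.5e+04.


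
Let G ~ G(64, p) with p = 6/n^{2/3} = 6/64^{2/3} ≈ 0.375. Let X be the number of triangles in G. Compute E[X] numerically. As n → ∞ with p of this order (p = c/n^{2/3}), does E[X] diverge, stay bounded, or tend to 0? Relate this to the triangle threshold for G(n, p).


Number of potential triangles: C(64, 3) = 41664.
Each occurs with probability p³ ≈ (0.375)³ ≈ 5.273438e-02.
By linearity: E[X] = C(64, 3)·p³ ≈ 41664 · 5.273438e-02 ≈ 2197.1250.
Since α = 2/3 < 1, p = c/n^{2/3} ≫ 1/n is above the triangle threshold p ~ 1/n. Asymptotically E[X] ~ (c³/6)·n^{3(1−α)} = (6³/6)·n^{1} → ∞; triangles are abundant w.h.p.

E[X] ≈ 2197.1250; in regime p = Θ(1/n^{2/3}) E[X] diverges (above the triangle threshold p ~ 1/n).


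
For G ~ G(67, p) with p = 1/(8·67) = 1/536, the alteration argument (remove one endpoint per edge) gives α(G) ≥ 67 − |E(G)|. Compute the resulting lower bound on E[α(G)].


E[|E(G)|] = C(67, 2)·p = 2211 · (1/536) = 33/8.
E[α(G)] ≥ n − E[|E(G)|] = 67 − 33/8 = 503/8.
Numerically: ≈ 62.875000.
(This is only a lower bound; the true E[α(G)] may be larger.)

E[α(G)] ≥ 503/8 ≈ 62.875000.


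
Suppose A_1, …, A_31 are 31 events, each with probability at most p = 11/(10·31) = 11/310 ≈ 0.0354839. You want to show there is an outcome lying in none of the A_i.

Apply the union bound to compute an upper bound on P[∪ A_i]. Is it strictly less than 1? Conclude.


Union bound: P[∪_{i=1}^{31} A_i] ≤ Σ_i P[A_i] ≤ 31·p = 31·(11/310) = 11/10.
Numerically: 11/10 ≈ 1.1000000.
Is 11/10 < 1? NO.
Since the bound 11/10 is ≥ 1, the union bound is uninformative here; it does NOT by itself certify existence.

31·p = 11/10 ≈ 1.1000000; existence NOT certified by the union bound.


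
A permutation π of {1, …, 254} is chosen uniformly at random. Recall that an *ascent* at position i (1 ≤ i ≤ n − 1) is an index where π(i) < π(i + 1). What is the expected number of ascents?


Write X = Σ X_I over i = 1, …, 253, with X_I the indicator of one ascent.
There are 253 indicators.
For each fixed i, the pair (π(i), π(i+1)) is a uniformly random ordered pair of distinct values from {1, …, 254}; by symmetry P[π(i) < π(i+1)] = 1/2.
By linearity: E[X] = 253 · (1/2) = (254 − 1) · (1/2) = 253/2 ≈ 126.5000.

E[X] = 253/2 = 126.5000.


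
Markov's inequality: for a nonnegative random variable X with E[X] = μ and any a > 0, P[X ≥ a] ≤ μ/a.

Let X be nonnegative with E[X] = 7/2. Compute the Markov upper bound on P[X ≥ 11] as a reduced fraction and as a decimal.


μ = E[X] = 7/2, a = 11.
Markov: P[X ≥ 11] ≤ μ/a = (7/2)/11 = 7/22.
Numerically: ≈ 0.318.
(Since a = 11 > μ = 3.500, the bound 7/22 is < 1 and informative.)

P[X ≥ 11] ≤ 7/22 ≈ 0.318.


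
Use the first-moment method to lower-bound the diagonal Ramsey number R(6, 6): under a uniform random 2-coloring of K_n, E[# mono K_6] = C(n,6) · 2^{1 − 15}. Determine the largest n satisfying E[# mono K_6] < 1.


We need C(n, 6) · 2^{1 − 15} < 1, i.e. C(n, 6) < 2^{15 − 1} = 16384.
Check values of n near the boundary:
  n = 13: C(13, 6) = 1716; 1716 < 16384? YES
  n = 14: C(14, 6) = 3003; 3003 < 16384? YES
  n = 15: C(15, 6) = 5005; 5005 < 16384? YES
  n = 16: C(16, 6) = 8008; 8008 < 16384? YES
  n = 17: C(17, 6) = 12376; 12376 < 16384? YES
  n = 18: C(18, 6) = 18564; 18564 < 16384? NO
  n = 19: C(19, 6) = 27132; 27132 < 16384? NO
The largest n with C(n, 6) < 16384 is n = 17 (where E[X] = 1547/2048 ≈ 0.75537). Hence R(6, 6) > 17, i.e. R(6, 6) ≥ 18.

Largest n = 17; hence R(6, 6) > 17.


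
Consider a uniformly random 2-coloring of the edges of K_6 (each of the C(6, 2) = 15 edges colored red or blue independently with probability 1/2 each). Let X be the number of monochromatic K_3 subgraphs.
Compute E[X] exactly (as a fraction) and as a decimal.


Let X = Σ_S X_S over the C(6, 3) = 20 subsets S of size 3, where X_S = 1 if the K_3 on S is monochromatic.
For a fixed S, the K_3 on S has C(3, 2) = 3 edges. P[all 3 edges red] = (1/2)^3, and likewise for blue, so P[monochromatic] = 2·(1/2)^3 = 2^{1 − 3} = 1/4.
By linearity of expectation: E[X] = C(6, 3) · 2^{1 − 3} = 20 · 1/4 = 5.
Numerically: E[X] ≈ 5.00000.

E[X] = C(6,3)·2^(1−C(3,2)) = 5 ≈ 5.00000.


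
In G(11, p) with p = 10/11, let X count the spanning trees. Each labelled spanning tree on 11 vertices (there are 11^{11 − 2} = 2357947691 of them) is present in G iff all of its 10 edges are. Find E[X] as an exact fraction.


K_11 has 11^{11 − 2} = 2357947691 labelled spanning trees.
For each such spanning tree H, let X_H = 1 if all 10 edges of H are present in G. Then P[X_H = 1] = p^{10} = (10/11)^{10} = 10000000000/25937424601.
By linearity: E[X] = Σ_H E[X_H] = 2357947691 · p^{10} = 2357947691 · 10000000000/25937424601 = 10000000000/11.
Numerically: E[X] ≈ 9.091e+08.

E[X] = 2357947691 · (10/11)^{10} = 10000000000/11 ≈ 9.091e+08.


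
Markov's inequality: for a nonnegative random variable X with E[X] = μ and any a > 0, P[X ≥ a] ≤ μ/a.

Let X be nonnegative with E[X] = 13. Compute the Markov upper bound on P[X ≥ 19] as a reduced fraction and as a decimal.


μ = E[X] = 13, a = 19.
Markov: P[X ≥ 19] ≤ μ/a = (13)/19 = 13/19.
Numerically: ≈ 0.68421.
(Since a = 19 > μ = 13.00000, the bound 13/19 is < 1 and informative.)

P[X ≥ 19] ≤ 13/19 ≈ 0.68421.


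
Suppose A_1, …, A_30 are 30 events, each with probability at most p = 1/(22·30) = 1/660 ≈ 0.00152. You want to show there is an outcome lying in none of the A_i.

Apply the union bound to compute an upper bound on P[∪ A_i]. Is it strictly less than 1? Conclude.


Union bound: P[∪_{i=1}^{30} A_i] ≤ Σ_i P[A_i] ≤ 30·p = 30·(1/660) = 1/22.
Numerically: 1/22 ≈ 0.04545.
Is 1/22 < 1? YES.
Since P[∪ A_i] ≤ 1/22 < 1, the complement has P[∩ A_i^c] ≥ 1 − 1/22 = 21/22 > 0, so some outcome avoids every A_i.

30·p = 1/22 ≈ 0.04545; existence CERTIFIED by the union bound.


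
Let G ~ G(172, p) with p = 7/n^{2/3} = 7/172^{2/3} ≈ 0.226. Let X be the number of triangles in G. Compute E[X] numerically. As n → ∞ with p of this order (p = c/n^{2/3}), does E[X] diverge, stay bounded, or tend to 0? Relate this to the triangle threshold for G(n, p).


Number of potential triangles: C(172, 3) = 833340.
Each occurs with probability p³ ≈ (0.226)³ ≈ 1.15941e-02.
By linearity: E[X] = C(172, 3)·p³ ≈ 833340 · 1.15941e-02 ≈ 9661.831.
Since α = 2/3 < 1, p = c/n^{2/3} ≫ 1/n is above the triangle threshold p ~ 1/n. Asymptotically E[X] ~ (c³/6)·n^{3(1−α)} = (7³/6)·n^{1} → ∞; triangles are abundant w.h.p.

E[X] ≈ 9661.831; in regime p = Θ(1/n^{2/3}) E[X] diverges (above the triangle threshold p ~ 1/n).


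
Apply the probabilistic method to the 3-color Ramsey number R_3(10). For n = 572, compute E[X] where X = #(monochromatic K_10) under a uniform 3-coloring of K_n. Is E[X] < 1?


E[X] = C(572, 10) · 3^{1 − 45} = 954640815642161682606 · 3^{−44} = 954640815642161682606/984770902183611232881.
As a reduced fraction: E[X] = 106071201738017964734/109418989131512359209 ≈ 0.96940.
Is E[X] < 1? YES.
Since E[X] < 1, there exists a 3-coloring of K_{572} with no monochromatic K_10; hence R_3(10) > 572.

E[X] = 106071201738017964734/109418989131512359209 ≈ 0.96940; E[X] < 1, so R_3(10) > 572.


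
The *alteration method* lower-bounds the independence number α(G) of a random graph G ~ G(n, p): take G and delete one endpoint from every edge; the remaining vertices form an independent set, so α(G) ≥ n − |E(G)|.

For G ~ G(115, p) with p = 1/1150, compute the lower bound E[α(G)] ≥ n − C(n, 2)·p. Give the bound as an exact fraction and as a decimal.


E[|E(G)|] = C(115, 2)·p = 6555 · (1/1150) = 57/10.
E[α(G)] ≥ n − E[|E(G)|] = 115 − 57/10 = 1093/10.
Numerically: ≈ 109.300000.
(This is only a lower bound; the true E[α(G)] may be larger.)

E[α(G)] ≥ 1093/10 ≈ 109.300000.


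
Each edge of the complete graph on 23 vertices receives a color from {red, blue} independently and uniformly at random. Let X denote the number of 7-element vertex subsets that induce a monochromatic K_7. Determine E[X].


Let X = Σ_S X_S over the C(23, 7) = 245157 subsets S of size 7, where X_S = 1 if the K_7 on S is monochromatic.
For a fixed S, the K_7 on S has C(7, 2) = 21 edges. P[all 21 edges red] = (1/2)^21, and likewise for blue, so P[monochromatic] = 2·(1/2)^21 = 2^{1 − 21} = 1/1048576.
By linearity: E[X] = C(23, 7) · 2^{1 − 21} = 245157 · 1/1048576 = 245157/1048576.
Numerically: E[X] ≈ 0.233800.

E[X] = C(23,7)·2^(1−C(7,2)) = 245157/1048576 ≈ 0.233800.


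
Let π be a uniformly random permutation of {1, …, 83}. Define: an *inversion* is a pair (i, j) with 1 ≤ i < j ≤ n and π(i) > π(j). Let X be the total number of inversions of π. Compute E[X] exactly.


Write X = Σ X_I over the C(83, 2) = 3403 pairs i < j, with X_I the indicator of one inversion.
There are 3403 indicators.
For each fixed pair i < j, the values π(i) and π(j) are two distinct elements of {1, …, 83} in uniformly random order; by symmetry P[π(i) > π(j)] = 1/2.
By linearity: E[X] = 3403 · (1/2) = C(83, 2) · (1/2) = 3403/2 = 3403/2 ≈ 1701.500.

E[X] = 3403/2 = 1701.500.


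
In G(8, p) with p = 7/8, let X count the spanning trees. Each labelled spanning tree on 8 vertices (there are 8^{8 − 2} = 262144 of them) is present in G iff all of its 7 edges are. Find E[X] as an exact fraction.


K_8 has 8^{8 − 2} = 262144 labelled spanning trees.
For each such spanning tree H, let X_H = 1 if all 7 edges of H are present in G. Then P[X_H = 1] = p^{7} = (7/8)^{7} = 823543/2097152.
By linearity of expectation: E[X] = Σ_H E[X_H] = 262144 · p^{7} = 262144 · 823543/2097152 = 823543/8.
Numerically: E[X] ≈ 1.029e+05.

E[X] = 262144 · (7/8)^{7} = 823543/8 ≈ 1.029e+05.


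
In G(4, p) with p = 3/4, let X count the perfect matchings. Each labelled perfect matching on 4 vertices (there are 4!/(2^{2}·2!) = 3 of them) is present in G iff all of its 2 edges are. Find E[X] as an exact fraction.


K_4 has 4!/(2^{2}·2!) = 3 labelled perfect matchings.
For each such perfect matching H, let X_H = 1 if all 2 edges of H are present in G. Then P[X_H = 1] = p^{2} = (3/4)^{2} = 9/16.
By linearity: E[X] = Σ_H E[X_H] = 3 · p^{2} = 3 · 9/16 = 27/16.
Numerically: E[X] ≈ 1.69.

E[X] = 3 · (3/4)^{2} = 27/16 ≈ 1.69.


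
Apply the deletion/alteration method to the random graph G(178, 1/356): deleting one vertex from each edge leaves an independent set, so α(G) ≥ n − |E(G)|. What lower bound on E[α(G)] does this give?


E[|E(G)|] = C(178, 2)·p = 15753 · (1/356) = 177/4.
E[α(G)] ≥ n − E[|E(G)|] = 178 − 177/4 = 535/4.
Numerically: ≈ 133.7500.
(This is only a lower bound; the true E[α(G)] may be larger.)

E[α(G)] ≥ 535/4 ≈ 133.7500.


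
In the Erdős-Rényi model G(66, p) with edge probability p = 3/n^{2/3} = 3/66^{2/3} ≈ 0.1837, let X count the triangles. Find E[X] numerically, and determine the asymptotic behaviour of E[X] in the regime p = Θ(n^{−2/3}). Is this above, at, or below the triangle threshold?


Number of potential triangles: C(66, 3) = 45760.
Each occurs with probability p³ ≈ (0.1837)³ ≈ 6.198347e-03.
By linearity: E[X] = C(66, 3)·p³ ≈ 45760 · 6.198347e-03 ≈ 283.6364.
Since α = 2/3 < 1, p = c/n^{2/3} ≫ 1/n is above the triangle threshold p ~ 1/n. Asymptotically E[X] ~ (c³/6)·n^{3(1−α)} = (3³/6)·n^{1} → ∞; triangles are abundant w.h.p.

E[X] ≈ 283.6364; in regime p = Θ(1/n^{2/3}) E[X] diverges (above the triangle threshold p ~ 1/n).


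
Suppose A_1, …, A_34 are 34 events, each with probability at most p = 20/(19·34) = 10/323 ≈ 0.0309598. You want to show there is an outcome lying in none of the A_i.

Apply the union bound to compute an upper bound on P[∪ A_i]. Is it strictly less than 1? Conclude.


Union bound: P[∪_{i=1}^{34} A_i] ≤ Σ_i P[A_i] ≤ 34·p = 34·(10/323) = 20/19.
Numerically: 20/19 ≈ 1.0526316.
Is 20/19 < 1? NO.
Since the bound 20/19 is ≥ 1, the union bound is uninformative here; it does NOT by itself certify existence.

34·p = 20/19 ≈ 1.0526316; existence NOT certified by the union bound.


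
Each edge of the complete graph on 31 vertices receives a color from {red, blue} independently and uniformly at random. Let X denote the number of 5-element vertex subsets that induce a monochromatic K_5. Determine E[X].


Let X = Σ_S X_S over the C(31, 5) = 169911 subsets S of size 5, where X_S = 1 if the K_5 on S is monochromatic.
For a fixed S, the K_5 on S has C(5, 2) = 10 edges. P[all 10 edges red] = (1/2)^10, and likewise for blue, so P[monochromatic] = 2·(1/2)^10 = 2^{1 − 10} = 1/512.
By linearity: E[X] = C(31, 5) · 2^{1 − 10} = 169911 · 1/512 = 169911/512.
Numerically: E[X] ≈ 331.857.

E[X] = C(31,5)·2^(1−C(5,2)) = 169911/512 ≈ 331.857.


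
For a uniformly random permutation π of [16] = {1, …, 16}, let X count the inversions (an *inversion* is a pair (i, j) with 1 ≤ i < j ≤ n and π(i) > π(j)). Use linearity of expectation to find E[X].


Write X = Σ X_I over the C(16, 2) = 120 pairs i < j, with X_I the indicator of one inversion.
There are 120 indicators.
For each fixed pair i < j, the values π(i) and π(j) are two distinct elements of {1, …, 16} in uniformly random order; by symmetry P[π(i) > π(j)] = 1/2.
By linearity: E[X] = 120 · (1/2) = C(16, 2) · (1/2) = 120/2 = 60 ≈ 60.0000.

E[X] = 60 = 60.0000.


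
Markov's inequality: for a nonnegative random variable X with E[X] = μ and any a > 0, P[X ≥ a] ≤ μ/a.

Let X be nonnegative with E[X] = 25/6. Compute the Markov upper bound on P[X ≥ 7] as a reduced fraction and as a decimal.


μ = E[X] = 25/6, a = 7.
Markov: P[X ≥ 7] ≤ μ/a = (25/6)/7 = 25/42.
Numerically: ≈ 0.5952.
(Since a = 7 > μ = 4.1667, the bound 25/42 is < 1 and informative.)

P[X ≥ 7] ≤ 25/42 ≈ 0.5952.


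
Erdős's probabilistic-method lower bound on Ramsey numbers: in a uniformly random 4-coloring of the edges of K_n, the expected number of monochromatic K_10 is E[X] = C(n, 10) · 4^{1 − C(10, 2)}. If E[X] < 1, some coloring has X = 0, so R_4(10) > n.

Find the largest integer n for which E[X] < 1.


We need C(n, 10) · 4^{1 − 45} < 1, i.e. C(n, 10) < 4^{45 − 1} = 309485009821345068724781056.
Check values of n near the boundary:
  n = 2022: C(2022, 10) = 307870445231474093395937796; 307870445231474093395937796 < 309485009821345068724781056? YES
  n = 2023: C(2023, 10) = 309399856285778485315440716; 309399856285778485315440716 < 309485009821345068724781056? YES
  n = 2024: C(2024, 10) = 310936101848269937576192656; 310936101848269937576192656 < 309485009821345068724781056? NO
  n = 2025: C(2025, 10) = 312479209053472269772600560; 312479209053472269772600560 < 309485009821345068724781056? NO
The largest n with C(n, 10) < 309485009821345068724781056 is n = 2023 (where E[X] = 77349964071444621328860179/77371252455336267181195264 ≈ 0.999725). Hence R_4(10) > 2023, i.e. R_4(10) ≥ 2024.

Largest n = 2023; hence R_4(10) > 2023.


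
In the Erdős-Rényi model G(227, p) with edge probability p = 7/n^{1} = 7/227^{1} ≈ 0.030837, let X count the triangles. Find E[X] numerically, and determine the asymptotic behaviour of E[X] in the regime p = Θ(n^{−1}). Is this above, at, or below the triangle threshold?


Number of potential triangles: C(227, 3) = 1923825.
Each occurs with probability p³ ≈ (0.030837)³ ≈ 2.93235502e-05.
By linearity: E[X] = C(227, 3)·p³ ≈ 1923825 · 2.93235502e-05 ≈ 56.413379.
Here α = 1, so p = 7/n is exactly at the triangle threshold p ~ 1/n. Asymptotically E[X] → c³/6 = 7³/6 = 343/6 ≈ 57.166667, a bounded constant. In this regime the triangle count is asymptotically Poisson(c³/6).

E[X] ≈ 56.413379; in regime p = Θ(1/n^{1}) E[X] stays bounded (at the triangle threshold p ~ 1/n).


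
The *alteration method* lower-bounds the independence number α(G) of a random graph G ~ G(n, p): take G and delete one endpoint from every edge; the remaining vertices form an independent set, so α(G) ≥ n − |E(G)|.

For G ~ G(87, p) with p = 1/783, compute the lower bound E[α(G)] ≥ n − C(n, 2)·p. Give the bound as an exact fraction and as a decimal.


E[|E(G)|] = C(87, 2)·p = 3741 · (1/783) = 43/9.
E[α(G)] ≥ n − E[|E(G)|] = 87 − 43/9 = 740/9.
Numerically: ≈ 82.2222.
(This is only a lower bound; the true E[α(G)] may be larger.)

E[α(G)] ≥ 740/9 ≈ 82.2222.
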